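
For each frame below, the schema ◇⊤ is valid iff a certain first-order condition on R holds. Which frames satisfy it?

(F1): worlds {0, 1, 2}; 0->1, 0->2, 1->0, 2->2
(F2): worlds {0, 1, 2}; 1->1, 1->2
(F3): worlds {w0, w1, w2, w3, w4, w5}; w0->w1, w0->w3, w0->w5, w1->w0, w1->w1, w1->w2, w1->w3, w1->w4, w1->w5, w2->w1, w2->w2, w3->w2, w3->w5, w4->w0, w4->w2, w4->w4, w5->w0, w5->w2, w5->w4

(F1), (F3)

The schema corresponds to seriality: ∀x ∃y Rxy.
(F1): ✓.
(F2): fails — world 0 has no successor.
(F3): ✓.
Valid on: (F1), (F3).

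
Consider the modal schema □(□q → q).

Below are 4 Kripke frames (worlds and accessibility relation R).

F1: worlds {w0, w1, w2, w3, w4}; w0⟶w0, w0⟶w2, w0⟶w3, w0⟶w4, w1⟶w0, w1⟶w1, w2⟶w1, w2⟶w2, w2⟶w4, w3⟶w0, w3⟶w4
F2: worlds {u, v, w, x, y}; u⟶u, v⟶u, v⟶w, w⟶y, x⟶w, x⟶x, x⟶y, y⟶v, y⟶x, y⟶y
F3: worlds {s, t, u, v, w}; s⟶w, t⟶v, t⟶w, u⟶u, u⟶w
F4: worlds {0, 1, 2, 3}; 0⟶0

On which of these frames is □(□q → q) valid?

The schema corresponds to shift-reflexivity: ∀x ∀y (Rxy → Ryy).
F1: fails — Rw0w4 but not Rw4w4.
F2: fails — Rxw but not Rww.
F3: fails — Ruw but not Rww.
F4: ✓.
Valid on: F4.

F4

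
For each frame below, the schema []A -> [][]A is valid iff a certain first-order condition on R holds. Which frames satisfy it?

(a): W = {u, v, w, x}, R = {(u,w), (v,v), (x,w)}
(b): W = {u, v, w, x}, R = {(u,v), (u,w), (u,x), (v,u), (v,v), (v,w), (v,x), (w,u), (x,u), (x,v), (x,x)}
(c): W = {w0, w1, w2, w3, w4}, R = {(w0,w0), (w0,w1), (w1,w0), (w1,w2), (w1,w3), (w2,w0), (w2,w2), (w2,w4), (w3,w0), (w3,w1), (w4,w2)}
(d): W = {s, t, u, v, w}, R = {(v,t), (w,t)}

This is the axiom for transitivity; its first-order frame correspondent is forall x forall y forall z (Rxy & Ryz -> Rxz).
(a): condition met.
(b): fails — Ruv and Rvu but not Ruu.
(c): fails — Rw1w2 and Rw2w4 but not Rw1w4.
(d): condition met.

(a), (d)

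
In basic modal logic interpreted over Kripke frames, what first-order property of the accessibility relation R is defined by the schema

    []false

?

Emptiness of R

□⊥ is valid iff no world has any successor (otherwise □⊥ fails at any world with one).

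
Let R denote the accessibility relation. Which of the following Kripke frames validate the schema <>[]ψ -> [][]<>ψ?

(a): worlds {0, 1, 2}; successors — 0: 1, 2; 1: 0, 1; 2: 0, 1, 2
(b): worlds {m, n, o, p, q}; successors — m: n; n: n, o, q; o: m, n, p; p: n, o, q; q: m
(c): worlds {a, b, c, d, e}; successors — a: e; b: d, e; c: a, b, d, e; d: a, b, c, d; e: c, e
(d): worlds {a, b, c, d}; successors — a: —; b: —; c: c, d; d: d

Frame correspondent (Sahlqvist): forall x forall y forall z ((xRy & x R^2 z) -> exists w (yRw & zRw)) — i.e. a generalized confluence (Geach) condition.
(a): condition met.
(b): fails — mRn, mR²q but no w with nRw and qRw.
(c): fails — bRd, bR²a but no w with dRw and aRw.
(d): condition met.

(a), (d)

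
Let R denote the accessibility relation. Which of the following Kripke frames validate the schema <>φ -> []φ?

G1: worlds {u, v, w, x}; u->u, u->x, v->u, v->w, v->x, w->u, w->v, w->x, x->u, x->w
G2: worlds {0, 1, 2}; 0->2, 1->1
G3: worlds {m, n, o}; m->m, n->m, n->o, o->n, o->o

The schema corresponds to partial functionality: forall x forall y forall z (Rxy & Rxz -> y = z).
G1: fails — u sees both u and x.
G2: satisfies the condition.
G3: fails — n sees both m and o.

G2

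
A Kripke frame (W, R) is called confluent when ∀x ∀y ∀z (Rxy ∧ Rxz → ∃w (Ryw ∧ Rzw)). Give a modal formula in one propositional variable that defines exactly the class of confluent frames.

◇□q → □◇q

This is convergence; the standard corresponding axiom is .2: ◇□q → □◇q.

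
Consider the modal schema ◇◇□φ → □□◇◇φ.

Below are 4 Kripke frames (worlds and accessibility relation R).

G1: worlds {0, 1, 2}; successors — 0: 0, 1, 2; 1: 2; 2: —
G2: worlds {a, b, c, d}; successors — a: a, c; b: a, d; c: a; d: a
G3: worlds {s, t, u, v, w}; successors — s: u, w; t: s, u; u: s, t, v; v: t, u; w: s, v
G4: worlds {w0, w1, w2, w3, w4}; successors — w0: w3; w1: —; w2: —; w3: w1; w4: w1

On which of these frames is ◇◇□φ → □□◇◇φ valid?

The schema corresponds to a generalized confluence (Geach) condition: ∀x ∀y ∀z ((xR²y ∧ xR²z) → ∃w (yRw ∧ zR²w)).
G1: fails — 0R²0, 0R²1 but no w with 0Rw and 1R²w.
G2: condition met.
G3: fails — sR²s, sR²s but no w* with sRw* and sR²w*.
G4: fails — w0R²w1, w0R²w1 but no w with w1Rw and w1R²w.

G2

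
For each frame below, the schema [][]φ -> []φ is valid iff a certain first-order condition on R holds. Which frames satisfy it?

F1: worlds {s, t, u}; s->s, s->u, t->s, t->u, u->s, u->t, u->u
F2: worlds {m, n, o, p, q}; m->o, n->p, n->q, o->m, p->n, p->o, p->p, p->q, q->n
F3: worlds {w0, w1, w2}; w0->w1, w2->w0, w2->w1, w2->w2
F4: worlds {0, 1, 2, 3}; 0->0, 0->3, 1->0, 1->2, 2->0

F1

Frame correspondent (Sahlqvist): forall x forall y (Rxy -> exists z (Rxz & Rzy)) — i.e. density.
F1: condition met.
F2: fails — Rom but no z with Roz and Rzm.
F3: fails — Rw0w1 but no z with Rw0z and Rzw1.
F4: fails — R12 but no z with R1z and Rz2.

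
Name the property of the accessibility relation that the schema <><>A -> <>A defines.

Transitivity

Replacing A by ¬A and contraposing gives the equivalent schema □A → □□A.
Suppose □A→□□A is valid. Take Rxy, Ryz and set V(A)={w : Rxw}. Then □A at x, so □□A at x, so □A at y, so A at z, i.e. Rxz.
The converse is a direct semantic check.
Frame condition: forall x forall y forall z (Rxy & Ryz -> Rxz).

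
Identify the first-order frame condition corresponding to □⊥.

emptiness of R: ∀x ∀y ¬Rxy

This is the Ver axiom.
It corresponds to emptiness of R: ∀x ∀y ¬Rxy.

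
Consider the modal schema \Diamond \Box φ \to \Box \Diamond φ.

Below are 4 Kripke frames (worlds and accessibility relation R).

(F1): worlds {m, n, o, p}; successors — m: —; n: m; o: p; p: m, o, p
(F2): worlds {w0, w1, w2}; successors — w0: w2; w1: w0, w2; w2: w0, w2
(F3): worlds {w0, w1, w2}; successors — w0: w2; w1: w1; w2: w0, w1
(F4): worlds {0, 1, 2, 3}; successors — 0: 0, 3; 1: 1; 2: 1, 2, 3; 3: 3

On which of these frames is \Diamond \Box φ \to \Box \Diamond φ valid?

The schema corresponds to convergence: \forall x \forall y \forall z (Rxy \wedge Rxz \to \exists w (Ryw \wedge Rzw)).
(F1): fails — Rnm and Rnm but m and m have no common successor.
(F2): ✓.
(F3): fails — Rw2w0 and Rw2w1 but w0 and w1 have no common successor.
(F4): fails — R23 and R21 but 3 and 1 have no common successor.

(F2)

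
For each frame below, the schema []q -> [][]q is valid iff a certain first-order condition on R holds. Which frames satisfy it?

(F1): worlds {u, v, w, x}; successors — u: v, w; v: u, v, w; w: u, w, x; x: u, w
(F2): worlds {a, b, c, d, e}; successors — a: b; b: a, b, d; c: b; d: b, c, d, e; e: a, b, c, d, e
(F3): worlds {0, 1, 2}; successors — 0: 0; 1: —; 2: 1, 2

(F3)

The schema corresponds to transitivity: forall x forall y forall z (Rxy & Ryz -> Rxz).
(F1): fails — Ruv and Rvu but not Ruu.
(F2): fails — Rab and Rba but not Raa.
(F3): ✓.
Valid on: (F3).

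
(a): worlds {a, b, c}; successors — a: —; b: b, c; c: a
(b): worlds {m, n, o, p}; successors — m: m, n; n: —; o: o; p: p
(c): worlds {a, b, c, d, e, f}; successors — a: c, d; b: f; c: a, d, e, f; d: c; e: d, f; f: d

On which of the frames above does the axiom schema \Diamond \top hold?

Frame correspondent (Sahlqvist): \forall x \exists y Rxy — i.e. seriality.
(a): fails — world a has no successor.
(b): fails — world n has no successor.
(c): satisfies the condition.

(c)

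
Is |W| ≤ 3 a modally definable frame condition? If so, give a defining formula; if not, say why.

Modal frame validity is preserved under disjoint unions.
Any modal formula valid on each of 4 disjoint one-world frames is valid on their disjoint union (validity is preserved under disjoint unions). Each one-world frame has |W|=1≤3, but the union has |W|=4.
So no modal formula (or set of formulas) defines exactly the |W|≤3 frames.

No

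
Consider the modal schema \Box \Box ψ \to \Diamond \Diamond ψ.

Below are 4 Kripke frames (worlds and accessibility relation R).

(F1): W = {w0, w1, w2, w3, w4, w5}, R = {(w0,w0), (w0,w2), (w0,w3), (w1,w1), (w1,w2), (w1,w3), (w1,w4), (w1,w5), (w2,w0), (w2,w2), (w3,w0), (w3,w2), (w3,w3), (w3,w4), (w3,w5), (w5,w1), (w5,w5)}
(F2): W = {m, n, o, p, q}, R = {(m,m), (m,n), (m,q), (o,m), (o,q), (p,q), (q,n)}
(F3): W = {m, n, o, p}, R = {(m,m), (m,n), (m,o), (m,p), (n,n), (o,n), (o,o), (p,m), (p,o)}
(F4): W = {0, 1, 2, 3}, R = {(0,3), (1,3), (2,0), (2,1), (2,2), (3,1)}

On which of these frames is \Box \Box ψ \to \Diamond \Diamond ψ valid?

(F3), (F4)

Frame correspondent (Sahlqvist): \forall x \exists w (x R^2 w \wedge x R^2 w) — i.e. a generalized confluence (Geach) condition.
(F1): fails — at w4 but no w with w4R²w and w4R²w.
(F2): fails — at n but no w with nR²w and nR²w.
(F3): satisfies the condition.
(F4): satisfies the condition.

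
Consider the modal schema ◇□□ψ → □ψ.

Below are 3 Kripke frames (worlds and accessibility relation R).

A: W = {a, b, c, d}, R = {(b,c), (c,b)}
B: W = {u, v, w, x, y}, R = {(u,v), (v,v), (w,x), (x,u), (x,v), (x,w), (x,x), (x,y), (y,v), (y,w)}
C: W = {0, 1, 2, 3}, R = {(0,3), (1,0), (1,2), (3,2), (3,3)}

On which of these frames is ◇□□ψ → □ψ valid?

The schema corresponds to a generalized confluence (Geach) condition: ∀x ∀y ∀z ((xRy ∧ xRz) → ∃w (yR²w ∧ z = w)).
A: ✓.
B: fails — xRu, xRu but no t with uR²t and u=t.
C: fails — 1R0, 1R0 but no w with 0R²w and 0=w.

A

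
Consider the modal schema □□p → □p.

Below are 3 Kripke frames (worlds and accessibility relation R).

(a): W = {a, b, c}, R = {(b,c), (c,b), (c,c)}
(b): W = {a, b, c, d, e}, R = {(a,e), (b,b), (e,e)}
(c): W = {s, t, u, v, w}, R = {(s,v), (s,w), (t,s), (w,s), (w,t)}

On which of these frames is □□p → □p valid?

(a), (b)

This is the axiom for density; its first-order frame correspondent is ∀x ∀y (Rxy → ∃z (Rxz ∧ Rzy)).
(a): ✓.
(b): ✓.
(c): fails — Rwt but no z with Rwz and Rzt.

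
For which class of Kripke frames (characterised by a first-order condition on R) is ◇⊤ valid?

◇⊤ holds at w iff w has a successor, so frame-validity of ◇⊤ is exactly seriality. Equivalently via □φ → ◇φ:
Suppose □φ→◇φ is valid. At any x set V(φ)=W. Then □φ at x, so ◇φ at x, so x has a successor.

Seriality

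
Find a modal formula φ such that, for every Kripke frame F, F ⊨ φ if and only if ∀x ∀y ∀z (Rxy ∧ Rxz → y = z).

A defining formula is ◇r → □r (the CD axiom).
Suppose ◇r→□r is valid. Take Rxy, Rxz and set V(r)={y}. Then ◇r at x, so □r at x, so r at z, i.e. z=y.

◇r → □r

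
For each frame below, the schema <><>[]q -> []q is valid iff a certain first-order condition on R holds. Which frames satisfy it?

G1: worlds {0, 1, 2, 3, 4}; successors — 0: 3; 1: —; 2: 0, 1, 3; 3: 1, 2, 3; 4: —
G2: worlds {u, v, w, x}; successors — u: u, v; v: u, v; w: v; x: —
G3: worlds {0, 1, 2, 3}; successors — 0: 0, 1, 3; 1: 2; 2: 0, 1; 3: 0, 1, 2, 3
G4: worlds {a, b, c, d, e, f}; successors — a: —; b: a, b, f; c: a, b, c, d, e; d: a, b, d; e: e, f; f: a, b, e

This is the axiom for a generalized confluence (Geach) condition; its first-order frame correspondent is forall x forall y forall z ((x R^2 y & xRz) -> exists w (yRw & z = w)).
G1: fails — 0R²1, 0R3 but no w with 1Rw and 3=w.
G2: satisfies the condition.
G3: fails — 0R²1, 0R0 but no w with 1Rw and 0=w.
G4: fails — bR²a, bRa but no w with aRw and a=w.
Valid on: G2.

G2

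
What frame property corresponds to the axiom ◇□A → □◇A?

This schema is the .2 axiom.
Its frame correspondent is convergence — ∀x ∀y ∀z (Rxy ∧ Rxz → ∃w (Ryw ∧ Rzw)).

convergence: ∀x ∀y ∀z (Rxy ∧ Rxz → ∃w (Ryw ∧ Rzw))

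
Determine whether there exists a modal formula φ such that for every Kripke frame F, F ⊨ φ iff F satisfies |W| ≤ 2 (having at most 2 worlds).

No

Any modally definable frame class is closed under disjoint unions.
Any modal formula valid on each of 3 disjoint one-world frames is valid on their disjoint union (validity is preserved under disjoint unions). Each one-world frame has |W|=1≤2, but the union has |W|=3.
So the class is not modally definable.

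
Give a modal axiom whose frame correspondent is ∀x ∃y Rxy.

The condition is seriality. The D schema □p → ◇p defines it.

□p → ◇p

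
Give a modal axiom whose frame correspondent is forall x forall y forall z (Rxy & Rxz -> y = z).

◇q → □q

This is partial functionality; the standard corresponding axiom is CD: ◇q → □q.
Suppose ◇q→□q is valid. Take Rxy, Rxz and set V(q)={y}. Then ◇q at x, so □q at x, so q at z, i.e. z=y.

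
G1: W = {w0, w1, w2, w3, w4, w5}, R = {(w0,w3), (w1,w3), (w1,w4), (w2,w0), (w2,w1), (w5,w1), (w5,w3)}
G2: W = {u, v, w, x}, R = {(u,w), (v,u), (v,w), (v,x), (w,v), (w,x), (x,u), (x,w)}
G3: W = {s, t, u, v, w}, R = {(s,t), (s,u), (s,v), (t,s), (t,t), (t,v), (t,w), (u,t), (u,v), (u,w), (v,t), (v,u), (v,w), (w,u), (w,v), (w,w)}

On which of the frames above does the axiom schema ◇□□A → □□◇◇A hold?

The schema corresponds to a generalized confluence (Geach) condition: ∀x ∀y ∀z ((xRy ∧ xR²z) → ∃w (yR²w ∧ zR²w)).
G1: fails — w2Rw0, w2R²w3 but no w with w0R²w and w3R²w.
G2: condition met.
G3: condition met.

G2, G3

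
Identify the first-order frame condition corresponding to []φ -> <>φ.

Seriality

Suppose □φ→◇φ is valid. At any x set V(φ)=W. Then □φ at x, so ◇φ at x, so x has a successor.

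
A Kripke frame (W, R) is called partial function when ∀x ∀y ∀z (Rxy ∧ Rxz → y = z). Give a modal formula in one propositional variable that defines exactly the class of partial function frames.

The condition is partial functionality. The CD schema ◇q → □q defines it.
Suppose ◇q→□q is valid. Take Rxy, Rxz and set V(q)={y}. Then ◇q at x, so □q at x, so q at z, i.e. z=y.

◇q → □q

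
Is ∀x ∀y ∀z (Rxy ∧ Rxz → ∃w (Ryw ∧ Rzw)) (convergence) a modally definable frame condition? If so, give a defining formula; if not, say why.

The condition is convergence. A defining modal formula is ◇□p → □◇p.
Suppose ◇□p→□◇p is valid. Take Rxy, Rxz and set V(p)={w : Ryw}. Then □p at y so ◇□p at x, so □◇p at x, so ◇p at z, giving w with Rzw and Ryw.

Yes, by ◇□p → □◇p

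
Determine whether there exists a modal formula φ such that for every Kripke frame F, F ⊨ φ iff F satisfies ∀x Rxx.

This is a Sahlqvist condition; the T axiom □p → p defines it.
Suppose □p→p is valid. At any x set V(p)={w : Rxw}. Then □p holds at x, so p holds at x, i.e. Rxx.

Yes, by □p → p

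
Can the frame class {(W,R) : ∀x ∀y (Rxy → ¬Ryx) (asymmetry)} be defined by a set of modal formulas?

No

Any modally definable frame class is closed under surjective bounded morphisms.
The 3-cycle (worlds s,t,u with s→t→u→s) is asymmetric. Mapping every world to a single reflexive point • is a surjective bounded morphism, and the reflexive point is not asymmetric (R•• but asymmetry requires ¬R••).
So no modal formula (or set of formulas) defines exactly the asymmetric frames.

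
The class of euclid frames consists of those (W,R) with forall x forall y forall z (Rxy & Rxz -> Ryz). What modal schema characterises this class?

◇r → □◇r

The condition is the Euclidean property. The 5 schema ◇r → □◇r defines it.
Suppose ◇r→□◇r is valid. Take Rxy, Rxz and set V(r)={y}. Then ◇r at x, so □◇r at x, so ◇r at z, so some w with Rzw has r; w=y, i.e. Rzy. By symmetry of the argument, Ryz.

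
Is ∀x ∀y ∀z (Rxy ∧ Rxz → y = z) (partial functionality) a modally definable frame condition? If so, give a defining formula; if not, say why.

The condition is partial functionality. A defining modal formula is ◇r → □r.

Definable; ◇r → □r defines it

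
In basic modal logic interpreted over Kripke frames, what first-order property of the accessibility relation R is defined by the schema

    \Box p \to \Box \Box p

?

transitivity

Suppose □p→□□p is valid. Take Rxy, Ryz and set V(p)={w : Rxw}. Then □p at x, so □□p at x, so □p at y, so p at z, i.e. Rxz.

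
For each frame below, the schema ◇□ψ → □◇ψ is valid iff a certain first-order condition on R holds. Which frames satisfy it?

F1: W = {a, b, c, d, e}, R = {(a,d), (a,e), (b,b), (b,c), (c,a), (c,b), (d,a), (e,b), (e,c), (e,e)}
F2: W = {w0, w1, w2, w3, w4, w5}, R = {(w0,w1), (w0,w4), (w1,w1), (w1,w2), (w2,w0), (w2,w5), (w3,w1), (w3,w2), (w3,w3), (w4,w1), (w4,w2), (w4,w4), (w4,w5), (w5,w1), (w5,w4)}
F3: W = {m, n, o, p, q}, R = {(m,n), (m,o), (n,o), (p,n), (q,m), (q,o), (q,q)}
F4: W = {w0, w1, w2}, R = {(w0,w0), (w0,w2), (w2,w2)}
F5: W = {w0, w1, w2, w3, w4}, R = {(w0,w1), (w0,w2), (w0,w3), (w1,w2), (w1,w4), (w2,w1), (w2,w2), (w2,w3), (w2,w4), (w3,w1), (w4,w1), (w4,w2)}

This is the axiom for convergence; its first-order frame correspondent is ∀x ∀y ∀z (Rxy ∧ Rxz → ∃w (Ryw ∧ Rzw)).
F1: fails — Rae and Rad but e and d have no common successor.
F2: fails — Rw1w2 and Rw1w1 but w2 and w1 have no common successor.
F3: fails — Rmo and Rmo but o and o have no common successor.
F4: holds.
F5: fails — Rw0w1 and Rw0w3 but w1 and w3 have no common successor.
Valid on: F4.

F4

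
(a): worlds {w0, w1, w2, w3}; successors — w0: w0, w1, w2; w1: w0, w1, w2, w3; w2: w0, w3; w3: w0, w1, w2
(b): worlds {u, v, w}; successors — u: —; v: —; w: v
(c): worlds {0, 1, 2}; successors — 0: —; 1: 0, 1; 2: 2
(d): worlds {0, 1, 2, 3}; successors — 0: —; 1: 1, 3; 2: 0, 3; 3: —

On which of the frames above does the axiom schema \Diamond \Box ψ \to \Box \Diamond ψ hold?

The schema corresponds to convergence: \forall x \forall y \forall z (Rxy \wedge Rxz \to \exists w (Ryw \wedge Rzw)).
(a): condition met.
(b): fails — Rwv and Rwv but v and v have no common successor.
(c): fails — R10 and R10 but 0 and 0 have no common successor.
(d): fails — R11 and R13 but 1 and 3 have no common successor.
Valid on: (a).

(a)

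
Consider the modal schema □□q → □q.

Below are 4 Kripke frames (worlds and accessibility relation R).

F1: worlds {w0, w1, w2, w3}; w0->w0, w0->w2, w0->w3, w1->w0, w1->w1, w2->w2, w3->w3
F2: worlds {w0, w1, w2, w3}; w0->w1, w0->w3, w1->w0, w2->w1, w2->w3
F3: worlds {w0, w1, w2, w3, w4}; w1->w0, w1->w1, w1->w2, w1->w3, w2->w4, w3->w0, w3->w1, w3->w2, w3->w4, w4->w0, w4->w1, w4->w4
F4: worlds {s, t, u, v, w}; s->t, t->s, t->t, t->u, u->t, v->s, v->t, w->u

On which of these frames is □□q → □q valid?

This is the axiom for density; its first-order frame correspondent is ∀x ∀y (Rxy → ∃z (Rxz ∧ Rzy)).
F1: condition met.
F2: fails — Rw1w0 but no z with Rw1z and Rzw0.
F3: condition met.
F4: fails — Rwu but no z with Rwz and Rzu.

F1, F3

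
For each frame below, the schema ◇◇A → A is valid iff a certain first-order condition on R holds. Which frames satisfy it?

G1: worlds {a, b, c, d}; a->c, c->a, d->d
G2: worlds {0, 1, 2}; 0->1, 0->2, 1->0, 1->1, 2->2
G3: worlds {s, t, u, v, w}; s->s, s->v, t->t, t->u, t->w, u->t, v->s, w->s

This is the axiom for a generalized confluence (Geach) condition; its first-order frame correspondent is ∀x ∀y (xR²y → ∃w (y = w ∧ x = w)).
G1: condition met.
G2: fails — 0R²1 but 1 ≠ 0.
G3: fails — sR²v but v ≠ s.
Valid on: G1.

G1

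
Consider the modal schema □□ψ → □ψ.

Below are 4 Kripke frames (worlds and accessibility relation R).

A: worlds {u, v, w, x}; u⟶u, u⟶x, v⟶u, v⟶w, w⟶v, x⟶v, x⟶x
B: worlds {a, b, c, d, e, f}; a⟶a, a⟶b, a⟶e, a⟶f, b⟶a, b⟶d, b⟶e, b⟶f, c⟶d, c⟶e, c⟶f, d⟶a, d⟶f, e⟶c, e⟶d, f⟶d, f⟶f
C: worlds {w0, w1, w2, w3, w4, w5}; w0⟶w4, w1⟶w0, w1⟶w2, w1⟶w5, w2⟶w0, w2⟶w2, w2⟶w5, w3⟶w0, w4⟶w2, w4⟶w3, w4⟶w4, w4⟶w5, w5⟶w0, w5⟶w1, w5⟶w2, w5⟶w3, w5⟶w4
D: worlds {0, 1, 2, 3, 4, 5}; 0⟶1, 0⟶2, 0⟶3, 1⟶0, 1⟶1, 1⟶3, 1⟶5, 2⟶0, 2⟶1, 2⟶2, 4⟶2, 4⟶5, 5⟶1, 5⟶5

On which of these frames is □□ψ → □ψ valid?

This is the axiom for density; its first-order frame correspondent is ∀x ∀y (Rxy → ∃z (Rxz ∧ Rzy)).
A: fails — Rvw but no z with Rvz and Rzw.
B: fails — Rec but no z with Rez and Rzc.
C: fails — Rw3w0 but no z with Rw3z and Rzw0.
D: holds.
Valid on: D.

D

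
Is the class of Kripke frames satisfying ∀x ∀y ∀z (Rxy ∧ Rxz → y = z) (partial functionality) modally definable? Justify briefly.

This is a Sahlqvist condition; the CD axiom ◇r → □r defines it.
Suppose ◇r→□r is valid. Take Rxy, Rxz and set V(r)={y}. Then ◇r at x, so □r at x, so r at z, i.e. z=y.

Yes, by ◇r → □r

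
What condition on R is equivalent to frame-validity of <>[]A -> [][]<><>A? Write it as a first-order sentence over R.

forall x forall y forall z ((xRy & x R^2 z) -> exists w (yRw & z R^2 w))

This is a Sahlqvist (Geach-type) schema ◇^1□^1A → □^2◇^2A.
Minimal-valuation argument: fix x; take any y with xR^1y and any z with xR^2z. Set V(A) to the set of worlds R-reachable from y in exactly 1 step. Then □^1A holds at y, so the antecedent holds at x; validity forces ◇^2A at z, giving a w with zR^2w and yR^1w.
First-order correspondent: forall x forall y forall z ((xRy & x R^2 z) -> exists w (yRw & z R^2 w)).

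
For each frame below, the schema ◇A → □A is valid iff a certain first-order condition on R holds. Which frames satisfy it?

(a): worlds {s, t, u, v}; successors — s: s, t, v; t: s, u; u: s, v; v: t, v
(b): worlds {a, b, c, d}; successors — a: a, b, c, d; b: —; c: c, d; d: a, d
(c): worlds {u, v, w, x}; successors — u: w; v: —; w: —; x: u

(c)

This is the axiom for partial functionality; its first-order frame correspondent is ∀x ∀y ∀z (Rxy ∧ Rxz → y = z).
(a): fails — s sees both s and t.
(b): fails — a sees both a and b.
(c): condition met.
Valid on: (c).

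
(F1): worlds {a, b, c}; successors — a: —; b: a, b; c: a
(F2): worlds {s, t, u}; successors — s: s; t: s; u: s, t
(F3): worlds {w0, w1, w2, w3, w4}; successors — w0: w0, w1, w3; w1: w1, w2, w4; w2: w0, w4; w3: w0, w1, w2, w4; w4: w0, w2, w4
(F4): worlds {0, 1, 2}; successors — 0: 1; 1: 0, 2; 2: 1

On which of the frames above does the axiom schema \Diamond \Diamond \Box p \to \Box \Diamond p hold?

(F2), (F3)

Frame correspondent (Sahlqvist): \forall x \forall y \forall z ((x R^2 y \wedge xRz) \to \exists w (yRw \wedge zRw)) — i.e. a generalized confluence (Geach) condition.
(F1): fails — bR²a, bRa but no w with aRw and aRw.
(F2): ✓.
(F3): ✓.
(F4): fails — 0R²0, 0R1 but no w with 0Rw and 1Rw.
Valid on: (F2), (F3).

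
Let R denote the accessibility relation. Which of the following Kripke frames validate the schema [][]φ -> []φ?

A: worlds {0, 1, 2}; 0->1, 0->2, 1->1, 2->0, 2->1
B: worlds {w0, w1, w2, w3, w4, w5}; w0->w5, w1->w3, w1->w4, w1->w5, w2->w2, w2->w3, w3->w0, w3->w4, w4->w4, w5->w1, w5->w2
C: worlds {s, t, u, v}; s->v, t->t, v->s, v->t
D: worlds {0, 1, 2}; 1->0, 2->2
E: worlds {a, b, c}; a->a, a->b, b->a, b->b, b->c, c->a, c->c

E

Frame correspondent (Sahlqvist): forall x forall y (Rxy -> exists z (Rxz & Rzy)) — i.e. density.
A: fails — R02 but no z with R0z and Rz2.
B: fails — Rw1w5 but no z with Rw1z and Rzw5.
C: fails — Rsv but no z with Rsz and Rzv.
D: fails — R10 but no z with R1z and Rz0.
E: ✓.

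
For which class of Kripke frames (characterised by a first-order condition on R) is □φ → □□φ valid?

Suppose □φ→□□φ is valid. Take Rxy, Ryz and set V(φ)={w : Rxw}. Then □φ at x, so □□φ at x, so □φ at y, so φ at z, i.e. Rxz.
Conversely, any frame satisfying ∀x ∀y ∀z (Rxy ∧ Ryz → Rxz) validates the schema.
Frame condition: ∀x ∀y ∀z (Rxy ∧ Ryz → Rxz).

Transitivity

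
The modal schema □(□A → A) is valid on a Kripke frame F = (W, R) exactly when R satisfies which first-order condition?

This schema is the T□ axiom.
It corresponds to shift-reflexivity: ∀x ∀y (Rxy → Ryy).

shift-reflexivity: ∀x ∀y (Rxy → Ryy)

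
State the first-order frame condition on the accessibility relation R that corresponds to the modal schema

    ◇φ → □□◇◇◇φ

This is a Sahlqvist (Geach-type) schema ◇^1□^0φ → □^2◇^3φ.
Minimal-valuation argument: fix x; take any y with xR^1y and any z with xR^2z. Set V(φ) to the set of worlds R-reachable from y in exactly 0 steps. Then □^0φ holds at y, so the antecedent holds at x; validity forces ◇^3φ at z, giving a w with zR^3w and yR^0w.
First-order correspondent: ∀x ∀y ∀z ((xRy ∧ xR²z) → ∃w (y = w ∧ zR³w)).

∀x ∀y ∀z ((xRy ∧ xR²z) → ∃w (y = w ∧ zR³w))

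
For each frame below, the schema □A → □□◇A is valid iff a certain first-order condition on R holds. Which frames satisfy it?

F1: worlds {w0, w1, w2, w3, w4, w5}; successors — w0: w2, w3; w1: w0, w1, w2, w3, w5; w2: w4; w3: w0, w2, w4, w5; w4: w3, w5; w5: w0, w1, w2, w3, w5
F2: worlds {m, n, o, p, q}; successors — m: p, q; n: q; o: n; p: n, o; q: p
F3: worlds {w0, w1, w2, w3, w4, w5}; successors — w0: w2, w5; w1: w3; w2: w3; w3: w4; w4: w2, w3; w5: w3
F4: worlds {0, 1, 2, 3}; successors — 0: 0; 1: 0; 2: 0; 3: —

F4

This is the axiom for a generalized confluence (Geach) condition; its first-order frame correspondent is ∀x ∀z (xR²z → ∃w (xRw ∧ zRw)).
F1: fails — w0R²w2 but no w with w0Rw and w2Rw.
F2: fails — mR²o but no w with mRw and oRw.
F3: fails — w0R²w3 but no w with w0Rw and w3Rw.
F4: holds.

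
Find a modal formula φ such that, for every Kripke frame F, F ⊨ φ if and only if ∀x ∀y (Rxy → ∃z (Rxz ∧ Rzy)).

This is density; the standard corresponding axiom is C4: □□ψ → □ψ.
Suppose □□ψ→□ψ is valid. Take Rxy and set V(ψ)={w : xR²w}. Then □□ψ at x, so □ψ at x, so ψ at y, i.e. ∃z(Rxz∧Rzy).

□□ψ → □ψ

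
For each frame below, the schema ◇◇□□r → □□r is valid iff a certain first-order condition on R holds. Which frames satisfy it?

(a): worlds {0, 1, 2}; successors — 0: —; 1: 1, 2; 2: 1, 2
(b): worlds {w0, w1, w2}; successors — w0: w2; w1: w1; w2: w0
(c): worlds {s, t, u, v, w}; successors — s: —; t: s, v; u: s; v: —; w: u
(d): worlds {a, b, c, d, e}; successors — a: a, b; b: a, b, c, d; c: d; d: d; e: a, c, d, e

Frame correspondent (Sahlqvist): ∀x ∀y ∀z ((xR²y ∧ xR²z) → ∃w (yR²w ∧ z = w)) — i.e. a generalized confluence (Geach) condition.
(a): satisfies the condition.
(b): satisfies the condition.
(c): fails — wR²s, wR²s but no w* with sR²w* and s=w*.
(d): fails — aR²c, aR²a but no w with cR²w and a=w.

(a), (b)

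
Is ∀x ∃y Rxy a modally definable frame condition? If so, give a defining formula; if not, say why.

The condition is seriality. A defining modal formula is □r → ◇r.
Suppose □r→◇r is valid. At any x set V(r)=W. Then □r at x, so ◇r at x, so x has a successor.

Definable; □r → ◇r defines it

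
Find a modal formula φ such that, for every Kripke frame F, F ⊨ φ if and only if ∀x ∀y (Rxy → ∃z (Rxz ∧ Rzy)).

A defining formula is □□r → □r (the C4 axiom).
Suppose □□r→□r is valid. Take Rxy and set V(r)={w : xR²w}. Then □□r at x, so □r at x, so r at y, i.e. ∃z(Rxz∧Rzy).

□□r → □r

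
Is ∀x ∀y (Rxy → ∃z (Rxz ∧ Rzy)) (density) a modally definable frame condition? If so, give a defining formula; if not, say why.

The condition is density. A defining modal formula is □□p → □p.

Yes, by □□p → □p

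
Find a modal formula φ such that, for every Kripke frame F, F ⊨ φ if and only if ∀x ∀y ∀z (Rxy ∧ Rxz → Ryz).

This is the Euclidean property; the standard corresponding axiom is 5: ◇ψ → □◇ψ.
Suppose ◇ψ→□◇ψ is valid. Take Rxy, Rxz and set V(ψ)={y}. Then ◇ψ at x, so □◇ψ at x, so ◇ψ at z, so some w with Rzw has ψ; w=y, i.e. Rzy. By symmetry of the argument, Ryz.

◇ψ → □◇ψ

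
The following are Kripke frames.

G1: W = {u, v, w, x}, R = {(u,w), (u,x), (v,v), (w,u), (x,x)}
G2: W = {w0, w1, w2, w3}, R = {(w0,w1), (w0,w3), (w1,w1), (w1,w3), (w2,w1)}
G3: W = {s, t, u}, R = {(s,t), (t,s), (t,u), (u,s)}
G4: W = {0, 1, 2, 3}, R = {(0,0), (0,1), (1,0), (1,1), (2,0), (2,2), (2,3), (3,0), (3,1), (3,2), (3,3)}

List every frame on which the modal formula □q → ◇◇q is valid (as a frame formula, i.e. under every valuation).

The schema corresponds to a generalized confluence (Geach) condition: ∀x ∃w (xRw ∧ xR²w).
G1: fails — at w but no t with wRt and wR²t.
G2: fails — at w3 but no w with w3Rw and w3R²w.
G3: fails — at s but no w with sRw and sR²w.
G4: holds.
Valid on: G4.

G4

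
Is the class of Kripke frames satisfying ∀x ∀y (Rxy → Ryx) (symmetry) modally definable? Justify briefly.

Yes — defined by q → □◇q

This is a Sahlqvist condition; the B axiom q → □◇q defines it.
Suppose q→□◇q is valid. Take Rxy and set V(q)={x}. Then q at x, so □◇q at x, so ◇q at y, so some z with Ryz has q; z=x, i.e. Ryx.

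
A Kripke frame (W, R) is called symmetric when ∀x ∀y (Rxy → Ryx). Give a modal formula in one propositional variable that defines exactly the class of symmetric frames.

p → □◇p

This is symmetry; the standard corresponding axiom is B: p → □◇p.
Suppose p→□◇p is valid. Take Rxy and set V(p)={x}. Then p at x, so □◇p at x, so ◇p at y, so some z with Ryz has p; z=x, i.e. Ryx.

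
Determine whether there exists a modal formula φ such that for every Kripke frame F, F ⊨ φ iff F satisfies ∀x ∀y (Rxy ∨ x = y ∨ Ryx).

Not modally definable

If a class were modally definable it would be closed under disjoint unions (Goldblatt–Thomason).
Take 3 disjoint single-world reflexive frames: each is trivially connected, but their disjoint union has 3 worlds with no edge between distinct components, so it is not connected.
So the class is not modally definable.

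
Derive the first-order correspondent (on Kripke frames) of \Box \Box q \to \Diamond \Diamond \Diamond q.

This is a Sahlqvist (Geach-type) schema ◇^0□^2q → □^0◇^3q.
Minimal-valuation argument: fix x; take any y with xR^0y and any z with xR^0z. Set V(q) to the set of worlds R-reachable from y in exactly 2 steps. Then □^2q holds at y, so the antecedent holds at x; validity forces ◇^3q at z, giving a w with zR^3w and yR^2w.
First-order correspondent: \forall x \exists w (x R^2 w \wedge x R^3 w).

\forall x \exists w (x R^2 w \wedge x R^3 w)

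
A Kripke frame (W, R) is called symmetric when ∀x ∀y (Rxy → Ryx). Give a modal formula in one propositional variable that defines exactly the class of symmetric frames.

This is symmetry; the standard corresponding axiom is B: s → □◇s.
Suppose s→□◇s is valid. Take Rxy and set V(s)={x}. Then s at x, so □◇s at x, so ◇s at y, so some z with Ryz has s; z=x, i.e. Ryx.

s → □◇s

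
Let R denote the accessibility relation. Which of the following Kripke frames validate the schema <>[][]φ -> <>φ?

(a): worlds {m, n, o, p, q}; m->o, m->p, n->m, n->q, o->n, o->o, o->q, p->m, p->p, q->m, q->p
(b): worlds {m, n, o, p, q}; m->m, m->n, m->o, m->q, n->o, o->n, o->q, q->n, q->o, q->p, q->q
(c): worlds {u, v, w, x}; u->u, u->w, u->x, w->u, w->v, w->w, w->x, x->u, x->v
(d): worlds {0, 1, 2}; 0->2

(a)

This is the axiom for a generalized confluence (Geach) condition; its first-order frame correspondent is forall x forall y (xRy -> exists w (y R^2 w & xRw)).
(a): ✓.
(b): fails — qRp but no w with pR²w and qRw.
(c): fails — wRv but no t with vR²t and wRt.
(d): fails — 0R2 but no w with 2R²w and 0Rw.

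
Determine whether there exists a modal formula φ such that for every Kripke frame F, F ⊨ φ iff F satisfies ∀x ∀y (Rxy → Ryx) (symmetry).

Yes, by q → □◇q

This is a Sahlqvist condition; the B axiom q → □◇q defines it.
Suppose q→□◇q is valid. Take Rxy and set V(q)={x}. Then q at x, so □◇q at x, so ◇q at y, so some z with Ryz has q; z=x, i.e. Ryx.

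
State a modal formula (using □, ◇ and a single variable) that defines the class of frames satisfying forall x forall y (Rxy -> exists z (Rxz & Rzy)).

□□s → □s

This is density; the standard corresponding axiom is C4: □□s → □s.
Suppose □□s→□s is valid. Take Rxy and set V(s)={w : xR²w}. Then □□s at x, so □s at x, so s at y, i.e. ∃z(Rxz∧Rzy).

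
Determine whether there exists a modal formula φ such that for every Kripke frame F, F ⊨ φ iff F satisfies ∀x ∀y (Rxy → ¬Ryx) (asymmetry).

Not modally definable

Any modally definable frame class is closed under surjective bounded morphisms.
The 4-cycle (worlds a,b,c,d with a→b→c→d→a) is asymmetric. Mapping every world to a single reflexive point • is a surjective bounded morphism, and the reflexive point is not asymmetric (R•• but asymmetry requires ¬R••).
So no modal formula (or set of formulas) defines exactly the asymmetric frames.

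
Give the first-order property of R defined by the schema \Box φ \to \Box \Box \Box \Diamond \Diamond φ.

\forall x \forall z (x R^3 z \to \exists w (xRw \wedge z R^2 w))

This is a Sahlqvist (Geach-type) schema ◇^0□^1φ → □^3◇^2φ.
Minimal-valuation argument: fix x; take any y with xR^0y and any z with xR^3z. Set V(φ) to the set of worlds R-reachable from y in exactly 1 step. Then □^1φ holds at y, so the antecedent holds at x; validity forces ◇^2φ at z, giving a w with zR^2w and yR^1w.
First-order correspondent: \forall x \forall z (x R^3 z \to \exists w (xRw \wedge z R^2 w)).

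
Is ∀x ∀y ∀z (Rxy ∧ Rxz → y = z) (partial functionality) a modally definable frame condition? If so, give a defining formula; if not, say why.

Yes — defined by ◇q → □q

This is a Sahlqvist condition; the CD axiom ◇q → □q defines it.
Suppose ◇q→□q is valid. Take Rxy, Rxz and set V(q)={y}. Then ◇q at x, so □q at x, so q at z, i.e. z=y.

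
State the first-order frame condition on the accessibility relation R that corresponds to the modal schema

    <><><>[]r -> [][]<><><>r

This is a Sahlqvist (Geach-type) schema ◇^3□^1r → □^2◇^3r.
Minimal-valuation argument: fix x; take any y with xR^3y and any z with xR^2z. Set V(r) to the set of worlds R-reachable from y in exactly 1 step. Then □^1r holds at y, so the antecedent holds at x; validity forces ◇^3r at z, giving a w with zR^3w and yR^1w.
First-order correspondent: forall x forall y forall z ((x R^3 y & x R^2 z) -> exists w (yRw & z R^3 w)).

forall x forall y forall z ((x R^3 y & x R^2 z) -> exists w (yRw & z R^3 w))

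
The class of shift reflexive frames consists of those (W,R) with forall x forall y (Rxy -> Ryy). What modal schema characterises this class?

□(□r → r)

This is shift-reflexivity; the standard corresponding axiom is T□: □(□r → r).
Suppose □(□r→r) is valid. Take Rxy and set V(r)={w : Ryw}. Then at y, □r holds; since □(□r→r) at x, □r→r at y, so r at y, i.e. Ryy.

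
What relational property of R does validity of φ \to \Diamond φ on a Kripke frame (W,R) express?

reflexivity: \forall x Rxx

This is frame-equivalent to □φ → φ (substitute ¬φ for φ and contrapose).
Suppose □φ→φ is valid. At any x set V(φ)={w : Rxw}. Then □φ holds at x, so φ holds at x, i.e. Rxx.
Conversely, any frame satisfying \forall x Rxx validates the schema.
So the correspondent is reflexivity.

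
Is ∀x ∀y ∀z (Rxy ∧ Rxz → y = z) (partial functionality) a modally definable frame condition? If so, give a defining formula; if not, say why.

This is a Sahlqvist condition; the CD axiom ◇p → □p defines it.
Suppose ◇p→□p is valid. Take Rxy, Rxz and set V(p)={y}. Then ◇p at x, so □p at x, so p at z, i.e. z=y.

Yes — defined by ◇p → □p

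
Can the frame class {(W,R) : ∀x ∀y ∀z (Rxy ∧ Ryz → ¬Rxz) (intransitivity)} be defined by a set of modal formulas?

No

Any modally definable frame class is closed under surjective bounded morphisms.
The 5-cycle (worlds a,b,c,d,e with a→b→c→d→e→a) is intransitive. Mapping every world to a single reflexive point • is a surjective bounded morphism; the reflexive point is not intransitive (R••∧R•• but R••).
So no modal formula (or set of formulas) defines exactly the intransitive frames.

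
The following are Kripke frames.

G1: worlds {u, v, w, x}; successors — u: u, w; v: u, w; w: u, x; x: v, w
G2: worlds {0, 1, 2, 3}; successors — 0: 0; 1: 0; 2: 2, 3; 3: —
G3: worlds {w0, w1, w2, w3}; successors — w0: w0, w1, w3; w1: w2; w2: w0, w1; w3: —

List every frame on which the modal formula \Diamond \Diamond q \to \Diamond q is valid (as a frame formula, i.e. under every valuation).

This is the axiom for transitivity; its first-order frame correspondent is \forall x \forall y \forall z (Rxy \wedge Ryz \to Rxz).
G1: fails — Rxw and Rwu but not Rxu.
G2: satisfies the condition.
G3: fails — Rw1w2 and Rw2w0 but not Rw1w0.
Valid on: G2.

G2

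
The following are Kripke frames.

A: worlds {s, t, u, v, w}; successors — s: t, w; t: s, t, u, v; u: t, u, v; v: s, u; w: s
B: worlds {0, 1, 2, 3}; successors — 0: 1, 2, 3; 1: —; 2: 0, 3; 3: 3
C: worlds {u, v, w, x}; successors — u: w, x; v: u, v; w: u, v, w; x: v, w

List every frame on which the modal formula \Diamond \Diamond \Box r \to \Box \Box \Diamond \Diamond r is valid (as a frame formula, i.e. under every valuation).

C

Frame correspondent (Sahlqvist): \forall x \forall y \forall z ((x R^2 y \wedge x R^2 z) \to \exists w (yRw \wedge z R^2 w)) — i.e. a generalized confluence (Geach) condition.
A: fails — tR²v, tR²w but no w* with vRw* and wR²w*.
B: fails — 2R²1, 2R²1 but no w with 1Rw and 1R²w.
C: condition met.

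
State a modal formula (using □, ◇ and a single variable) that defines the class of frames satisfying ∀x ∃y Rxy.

□p → ◇p

This is seriality; the standard corresponding axiom is D: □p → ◇p.
Suppose □p→◇p is valid. At any x set V(p)=W. Then □p at x, so ◇p at x, so x has a successor.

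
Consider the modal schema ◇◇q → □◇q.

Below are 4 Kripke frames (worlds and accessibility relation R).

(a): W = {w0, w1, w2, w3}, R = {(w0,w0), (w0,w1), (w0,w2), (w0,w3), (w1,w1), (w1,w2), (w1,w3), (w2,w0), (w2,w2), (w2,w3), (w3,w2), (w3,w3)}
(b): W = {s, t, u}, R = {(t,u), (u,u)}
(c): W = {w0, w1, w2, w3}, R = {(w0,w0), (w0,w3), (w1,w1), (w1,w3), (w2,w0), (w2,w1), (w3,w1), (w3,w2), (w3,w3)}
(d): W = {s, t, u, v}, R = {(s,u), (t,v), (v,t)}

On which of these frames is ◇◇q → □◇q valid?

(b), (d)

This is the axiom for a generalized confluence (Geach) condition; its first-order frame correspondent is ∀x ∀y ∀z ((xR²y ∧ xRz) → ∃w (y = w ∧ zRw)).
(a): fails — w0R²w0, w0Rw1 but no w with w0=w and w1Rw.
(b): ✓.
(c): fails — w0R²w0, w0Rw3 but no w with w0=w and w3Rw.
(d): ✓.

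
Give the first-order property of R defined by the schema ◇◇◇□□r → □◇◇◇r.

∀x ∀y ∀z ((xR³y ∧ xRz) → ∃w (yR²w ∧ zR³w))

This is a Sahlqvist (Geach-type) schema ◇^3□^2r → □^1◇^3r.
Minimal-valuation argument: fix x; take any y with xR^3y and any z with xR^1z. Set V(r) to the set of worlds R-reachable from y in exactly 2 steps. Then □^2r holds at y, so the antecedent holds at x; validity forces ◇^3r at z, giving a w with zR^3w and yR^2w.
First-order correspondent: ∀x ∀y ∀z ((xR³y ∧ xRz) → ∃w (yR²w ∧ zR³w)).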